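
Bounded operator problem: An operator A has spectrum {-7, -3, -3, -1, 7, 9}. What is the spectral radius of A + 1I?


Spectrum of A + 1I = {-6, -2, -2, 0, 8, 10}
Spectral radius = max |lambda| over the shifted spectrum
= max(6, 2, 2, 0, 8, 10) = 10

10


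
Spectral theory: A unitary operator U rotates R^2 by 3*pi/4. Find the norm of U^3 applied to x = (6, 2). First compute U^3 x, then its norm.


U is a rotation by theta = 3*pi/4
U^3 = rotation by 3*theta = 9*pi/4 = 1*pi/4 (mod 2*pi)
cos(1*pi/4) = 0.7071, sin(1*pi/4) = 0.7071
U^3 x = (0.7071 * 6 - 0.7071 * 2, 0.7071 * 6 + 0.7071 * 2)
= (2.8284, 5.6569)
||U^3 x|| = sqrt(2.8284^2 + 5.6569^2) = sqrt(40.0000) = 6.3246

6.3246


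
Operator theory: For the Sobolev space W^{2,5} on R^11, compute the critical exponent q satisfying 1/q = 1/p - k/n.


Using the Sobolev embedding formula: 1/q = 1/p - k/n
1/q = 1/5 - 2/11 = 1/55
q = 1/(1/55) = 55

55.0000


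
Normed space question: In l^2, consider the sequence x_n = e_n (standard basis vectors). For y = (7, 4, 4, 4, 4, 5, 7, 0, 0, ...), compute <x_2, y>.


x_2 = e_2 is the standard basis vector with 1 in position 2.
<x_2, y> = y_2 = 4
As n -> infinity, <x_n, y> -> 0, confirming weak convergence of (x_n) to 0.

4


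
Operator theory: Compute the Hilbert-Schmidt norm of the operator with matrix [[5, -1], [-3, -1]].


The Hilbert-Schmidt norm is sqrt(sum of squares of all entries).
Sum of squares = 5^2 + (-1)^2 + (-3)^2 + (-1)^2
= 25 + 1 + 9 + 1 = 36
||T||_HS = sqrt(36) = 6.0000

6.0000


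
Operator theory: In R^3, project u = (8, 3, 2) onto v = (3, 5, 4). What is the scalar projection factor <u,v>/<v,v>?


Computing <u,v> = 8*3 + 3*5 + 2*4 = 47
Computing <v,v> = 3^2 + 5^2 + 4^2 = 50
Projection coefficient = 47/50 = 0.9400

0.9400


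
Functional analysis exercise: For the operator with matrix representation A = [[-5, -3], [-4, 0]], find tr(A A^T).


trace(A * A^T) = sum of squares of all entries
= (-5)^2 + (-3)^2 + (-4)^2 + 0^2
= 25 + 9 + 16 + 0
= 50

50


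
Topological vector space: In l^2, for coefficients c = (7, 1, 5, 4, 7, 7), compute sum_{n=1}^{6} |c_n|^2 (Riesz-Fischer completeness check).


sum |c_n|^2 = 7^2 + 1^2 + 5^2 + 4^2 + 7^2 + 7^2
= 49 + 1 + 25 + 16 + 49 + 49
= 189

189


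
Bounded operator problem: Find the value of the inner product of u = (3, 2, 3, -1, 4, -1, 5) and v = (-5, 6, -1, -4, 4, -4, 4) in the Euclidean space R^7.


Computing the standard inner product <u, v> = sum u_i * v_i
= 3*-5 + 2*6 + 3*-1 + -1*-4 + 4*4 + -1*-4 + 5*4
= -15 + 12 + -3 + 4 + 16 + 4 + 20
= 38

38


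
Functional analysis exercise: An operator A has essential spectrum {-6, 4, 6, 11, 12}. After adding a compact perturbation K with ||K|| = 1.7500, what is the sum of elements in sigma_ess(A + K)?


By Weyl's theorem, the essential spectrum is invariant under compact perturbations.
sigma_ess(A + K) = sigma_ess(A) = {-6, 4, 6, 11, 12}
Sum = -6 + 4 + 6 + 11 + 12 = 27

27


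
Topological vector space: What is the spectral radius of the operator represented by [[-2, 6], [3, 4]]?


For a 2x2 matrix, eigenvalues satisfy lambda^2 - (trace)*lambda + det = 0
trace = -2 + 4 = 2
det = -2*4 - 6*3 = -26
discriminant = 2^2 - 4*(-26) = 108
spectral radius = max |eigenvalue| = 6.1962

6.1962


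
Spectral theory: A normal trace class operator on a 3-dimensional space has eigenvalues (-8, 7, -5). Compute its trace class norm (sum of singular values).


For a normal operator, singular values equal |eigenvalues|.
Trace norm = sum |lambda_i| = 8 + 7 + 5
= 20

20


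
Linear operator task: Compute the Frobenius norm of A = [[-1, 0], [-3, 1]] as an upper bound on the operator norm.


||A||_F^2 = sum a_ij^2
= (-1)^2 + 0^2 + (-3)^2 + 1^2
= 1 + 0 + 9 + 1 = 11
||A||_F = sqrt(11) = 3.3166

3.3166


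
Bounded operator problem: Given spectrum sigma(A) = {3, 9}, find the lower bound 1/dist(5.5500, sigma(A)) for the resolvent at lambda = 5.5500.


dist(5.5500, {3, 9}) = min(|5.5500 - 3|, |5.5500 - 9|)
= min(2.5500, 3.4500) = 2.5500
Resolvent bound = 1/2.5500 = 0.3922

0.3922


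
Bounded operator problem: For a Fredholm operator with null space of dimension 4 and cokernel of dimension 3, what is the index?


The Fredholm index is defined as ind(T) = dim(ker T) - dim(coker T)
= 4 - 3
= 1

1


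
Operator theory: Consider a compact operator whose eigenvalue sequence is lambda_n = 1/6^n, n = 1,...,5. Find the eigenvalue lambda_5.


The eigenvalue formula gives lambda_5 = 1/6^5
= 1/7776
= 1.2860e-04

1.2860e-04


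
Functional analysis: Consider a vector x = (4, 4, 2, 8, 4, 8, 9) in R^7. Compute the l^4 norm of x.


The l^4 norm = (sum |x_i|^4)^(1/4)
Sum of 4th powers = 256 + 256 + 16 + 4096 + 256 + 4096 + 6561 = 15537
||x||_4 = (15537)^(1/4) = 11.1646

11.1646


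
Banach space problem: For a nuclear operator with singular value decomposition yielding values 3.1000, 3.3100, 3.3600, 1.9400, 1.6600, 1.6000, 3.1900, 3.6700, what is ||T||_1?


The nuclear norm is the sum of all singular values.
||T||_1 = 3.1000 + 3.3100 + 3.3600 + 1.9400 + 1.6600 + 1.6000 + 3.1900 + 3.6700
= 21.8300

21.8300


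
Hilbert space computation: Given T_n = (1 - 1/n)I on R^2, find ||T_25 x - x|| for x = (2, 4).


T_25 x - x = (1 - 1/25)x - x = -x/25
||x|| = sqrt(20) = 4.4721
||T_25 x - x|| = ||x||/25 = 4.4721/25 = 0.1789

0.1789


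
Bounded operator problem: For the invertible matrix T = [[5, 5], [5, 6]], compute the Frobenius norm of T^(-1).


det(T) = 5*6 - 5*5 = 5
T^(-1) = (1/5) * [[6, -5], [-5, 5]] = [[1.2000, -1.0000], [-1.0000, 1.0000]]
||T^(-1)||_F^2 = 1.2000^2 + (-1.0000)^2 + (-1.0000)^2 + 1.0000^2 = 4.4400
||T^(-1)||_F = sqrt(4.4400) = 2.1071

2.1071


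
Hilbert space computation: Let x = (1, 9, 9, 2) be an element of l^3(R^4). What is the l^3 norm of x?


The l^3 norm = (sum |x_i|^3)^(1/3)
Sum of 3th powers = 1 + 729 + 729 + 8 = 1467
||x||_3 = (1467)^(1/3) = 11.3626

11.3626


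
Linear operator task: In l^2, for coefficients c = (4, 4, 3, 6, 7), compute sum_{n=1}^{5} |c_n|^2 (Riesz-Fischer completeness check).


sum |c_n|^2 = 4^2 + 4^2 + 3^2 + 6^2 + 7^2
= 16 + 16 + 9 + 36 + 49
= 126

126


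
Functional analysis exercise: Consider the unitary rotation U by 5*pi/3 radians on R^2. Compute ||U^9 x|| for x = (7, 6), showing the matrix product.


U is a rotation by theta = 5*pi/3
U^9 = rotation by 9*theta = 45*pi/3 = 3*pi/3 (mod 2*pi)
cos(3*pi/3) = -1.0000, sin(3*pi/3) = 0.0000
U^9 x = (-1.0000 * 7 - 0.0000 * 6, 0.0000 * 7 + -1.0000 * 6)
= (-7.0000, -6.0000)
||U^9 x|| = sqrt((-7.0000)^2 + (-6.0000)^2) = sqrt(85.0000) = 9.2195

9.2195


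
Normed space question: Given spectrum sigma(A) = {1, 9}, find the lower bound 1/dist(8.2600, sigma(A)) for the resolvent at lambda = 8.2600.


dist(8.2600, {1, 9}) = min(|8.2600 - 1|, |8.2600 - 9|)
= min(7.2600, 0.7400) = 0.7400
Resolvent bound = 1/0.7400 = 1.3514

1.3514


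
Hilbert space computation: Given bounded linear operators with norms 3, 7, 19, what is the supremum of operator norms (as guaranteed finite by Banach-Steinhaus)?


By the Uniform Boundedness Principle, the supremum of norms is finite.
sup_k ||T_k|| = max(3, 7, 19) = 19

19


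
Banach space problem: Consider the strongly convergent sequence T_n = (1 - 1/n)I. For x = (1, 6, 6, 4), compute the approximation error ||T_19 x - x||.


T_19 x - x = (1 - 1/19)x - x = -x/19
||x|| = sqrt(89) = 9.4340
||T_19 x - x|| = ||x||/19 = 9.4340/19 = 0.4965

0.4965


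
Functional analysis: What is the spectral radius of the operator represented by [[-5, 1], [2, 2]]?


For a 2x2 matrix, eigenvalues satisfy lambda^2 - (trace)*lambda + det = 0
trace = -5 + 2 = -3
det = -5*2 - 1*2 = -12
discriminant = (-3)^2 - 4*(-12) = 57
spectral radius = max |eigenvalue| = 5.2749

5.2749


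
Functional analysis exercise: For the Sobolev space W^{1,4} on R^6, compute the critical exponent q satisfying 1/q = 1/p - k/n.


Using the Sobolev embedding formula: 1/q = 1/p - k/n
1/q = 1/4 - 1/6 = 1/12
q = 1/(1/12) = 12

12.0000


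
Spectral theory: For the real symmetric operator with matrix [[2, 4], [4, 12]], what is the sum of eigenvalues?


For a self-adjoint (symmetric) matrix, the eigenvalues are real.
The sum of eigenvalues equals the trace of the matrix.
trace = 2 + 12 = 14

14


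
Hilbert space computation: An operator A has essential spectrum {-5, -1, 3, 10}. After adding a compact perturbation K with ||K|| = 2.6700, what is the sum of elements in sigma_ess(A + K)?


By Weyl's theorem, the essential spectrum is invariant under compact perturbations.
sigma_ess(A + K) = sigma_ess(A) = {-5, -1, 3, 10}
Sum = -5 + -1 + 3 + 10 = 7

7


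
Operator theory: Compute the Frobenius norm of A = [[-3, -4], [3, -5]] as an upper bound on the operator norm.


||A||_F^2 = sum a_ij^2
= (-3)^2 + (-4)^2 + 3^2 + (-5)^2
= 9 + 16 + 9 + 25 = 59
||A||_F = sqrt(59) = 7.6811

7.6811


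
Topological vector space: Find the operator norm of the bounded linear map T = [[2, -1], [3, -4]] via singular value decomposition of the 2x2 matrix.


A^T A = [[13, -14], [-14, 17]]
trace(A^T A) = 30, det(A^T A) = 25
discriminant = 30^2 - 4*25 = 800
Largest eigenvalue of A^T A = (trace + sqrt(disc))/2 = 29.1421
||T|| = sqrt(29.1421) = 5.3983

5.3983


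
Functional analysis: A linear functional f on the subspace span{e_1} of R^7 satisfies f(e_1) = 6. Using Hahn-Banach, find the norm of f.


The norm of f is given by ||f|| = sup_{||x||=1} |f(x)|.
On span{e_1}, ||e_1|| = 1, so ||f|| = |f(e_1)| / ||e_1||
= |6| / 1 = 6.0000

6.0000


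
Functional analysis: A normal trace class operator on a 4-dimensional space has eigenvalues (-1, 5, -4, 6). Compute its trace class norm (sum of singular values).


For a normal operator, singular values equal |eigenvalues|.
Trace norm = sum |lambda_i| = 1 + 5 + 4 + 6
= 16

16


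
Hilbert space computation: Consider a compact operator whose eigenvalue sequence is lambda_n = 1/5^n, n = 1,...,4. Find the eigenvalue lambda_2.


The eigenvalue formula gives lambda_2 = 1/5^2
= 1/25
= 0.0400

0.0400


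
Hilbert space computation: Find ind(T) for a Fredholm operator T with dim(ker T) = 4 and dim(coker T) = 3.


The Fredholm index is defined as ind(T) = dim(ker T) - dim(coker T)
= 4 - 3
= 1

1


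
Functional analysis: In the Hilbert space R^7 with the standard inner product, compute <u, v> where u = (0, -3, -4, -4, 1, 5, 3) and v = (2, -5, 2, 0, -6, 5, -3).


Computing the standard inner product <u, v> = sum u_i * v_i
= 0*2 + -3*-5 + -4*2 + -4*0 + 1*-6 + 5*5 + 3*-3
= 0 + 15 + -8 + 0 + -6 + 25 + -9
= 17

17


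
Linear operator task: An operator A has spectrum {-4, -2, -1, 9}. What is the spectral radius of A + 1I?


Spectrum of A + 1I = {-3, -1, 0, 10}
Spectral radius = max |lambda| over the shifted spectrum
= max(3, 1, 0, 10) = 10

10


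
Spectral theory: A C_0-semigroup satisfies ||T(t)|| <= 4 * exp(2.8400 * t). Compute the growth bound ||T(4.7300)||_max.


||T(4.7300)|| <= 4 * exp(2.8400 * 4.7300)
= 4 * exp(13.4332)
= 4 * 682283.1318
= 2.7291e+06

2.7291e+06


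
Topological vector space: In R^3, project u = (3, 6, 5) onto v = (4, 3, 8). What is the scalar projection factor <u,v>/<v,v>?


Computing <u,v> = 3*4 + 6*3 + 5*8 = 70
Computing <v,v> = 4^2 + 3^2 + 8^2 = 89
Projection coefficient = 70/89 = 0.7865

0.7865


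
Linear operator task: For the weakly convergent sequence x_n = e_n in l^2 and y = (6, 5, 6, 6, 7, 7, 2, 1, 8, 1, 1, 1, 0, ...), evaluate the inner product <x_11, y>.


x_11 = e_11 is the standard basis vector with 1 in position 11.
<x_11, y> = y_11 = 1
As n -> infinity, <x_n, y> -> 0, confirming weak convergence of (x_n) to 0.

1


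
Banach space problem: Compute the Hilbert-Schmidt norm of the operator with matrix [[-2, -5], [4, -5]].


The Hilbert-Schmidt norm is sqrt(sum of squares of all entries).
Sum of squares = (-2)^2 + (-5)^2 + 4^2 + (-5)^2
= 4 + 25 + 16 + 25 = 70
||T||_HS = sqrt(70) = 8.3666

8.3666


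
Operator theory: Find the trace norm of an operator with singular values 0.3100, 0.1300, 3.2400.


The nuclear norm is the sum of all singular values.
||T||_1 = 0.3100 + 0.1300 + 3.2400
= 3.6800

3.6800


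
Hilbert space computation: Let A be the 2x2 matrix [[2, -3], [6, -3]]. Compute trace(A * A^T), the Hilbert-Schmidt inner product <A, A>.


trace(A * A^T) = sum of squares of all entries
= 2^2 + (-3)^2 + 6^2 + (-3)^2
= 4 + 9 + 36 + 9
= 58

58


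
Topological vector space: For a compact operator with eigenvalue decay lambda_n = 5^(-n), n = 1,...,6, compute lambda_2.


The eigenvalue formula gives lambda_2 = 1/5^2
= 1/25
= 0.0400

0.0400


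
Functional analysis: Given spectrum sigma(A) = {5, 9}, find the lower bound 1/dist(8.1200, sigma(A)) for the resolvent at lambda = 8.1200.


dist(8.1200, {5, 9}) = min(|8.1200 - 5|, |8.1200 - 9|)
= min(3.1200, 0.8800) = 0.8800
Resolvent bound = 1/0.8800 = 1.1364

1.1364


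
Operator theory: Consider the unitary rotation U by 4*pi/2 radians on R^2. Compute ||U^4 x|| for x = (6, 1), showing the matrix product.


U is a rotation by theta = 4*pi/2
U^4 = rotation by 4*theta = 16*pi/2 = 0*pi/2 (mod 2*pi)
cos(0*pi/2) = 1.0000, sin(0*pi/2) = 0.0000
U^4 x = (1.0000 * 6 - 0.0000 * 1, 0.0000 * 6 + 1.0000 * 1)
= (6.0000, 1.0000)
||U^4 x|| = sqrt(6.0000^2 + 1.0000^2) = sqrt(37.0000) = 6.0828

6.0828


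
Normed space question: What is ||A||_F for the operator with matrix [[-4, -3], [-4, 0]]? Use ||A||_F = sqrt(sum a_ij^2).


||A||_F^2 = sum a_ij^2
= (-4)^2 + (-3)^2 + (-4)^2 + 0^2
= 16 + 9 + 16 + 0 = 41
||A||_F = sqrt(41) = 6.4031

6.4031


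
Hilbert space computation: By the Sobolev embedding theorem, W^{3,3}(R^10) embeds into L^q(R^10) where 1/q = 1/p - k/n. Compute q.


Using the Sobolev embedding formula: 1/q = 1/p - k/n
1/q = 1/3 - 3/10 = 1/30
q = 1/(1/30) = 30

30.0000


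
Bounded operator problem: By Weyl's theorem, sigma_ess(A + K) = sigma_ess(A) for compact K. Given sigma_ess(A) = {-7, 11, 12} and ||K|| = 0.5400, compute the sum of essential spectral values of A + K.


By Weyl's theorem, the essential spectrum is invariant under compact perturbations.
sigma_ess(A + K) = sigma_ess(A) = {-7, 11, 12}
Sum = -7 + 11 + 12 = 16

16


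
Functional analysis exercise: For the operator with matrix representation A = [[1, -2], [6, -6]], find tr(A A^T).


trace(A * A^T) = sum of squares of all entries
= 1^2 + (-2)^2 + 6^2 + (-6)^2
= 1 + 4 + 36 + 36
= 77

77


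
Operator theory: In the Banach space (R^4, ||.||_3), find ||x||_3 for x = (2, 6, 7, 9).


The l^3 norm = (sum |x_i|^3)^(1/3)
Sum of 3th powers = 8 + 216 + 343 + 729 = 1296
||x||_3 = (1296)^(1/3) = 10.9027

10.9027


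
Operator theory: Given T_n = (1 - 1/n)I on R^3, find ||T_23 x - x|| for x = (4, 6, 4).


T_23 x - x = (1 - 1/23)x - x = -x/23
||x|| = sqrt(68) = 8.2462
||T_23 x - x|| = ||x||/23 = 8.2462/23 = 0.3585

0.3585


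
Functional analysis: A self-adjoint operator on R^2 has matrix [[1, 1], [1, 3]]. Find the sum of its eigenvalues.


For a self-adjoint (symmetric) matrix, the eigenvalues are real.
The sum of eigenvalues equals the trace of the matrix.
trace = 1 + 3 = 4

4


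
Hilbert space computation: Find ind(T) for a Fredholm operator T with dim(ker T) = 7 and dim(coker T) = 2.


The Fredholm index is defined as ind(T) = dim(ker T) - dim(coker T)
= 7 - 2
= 5

5


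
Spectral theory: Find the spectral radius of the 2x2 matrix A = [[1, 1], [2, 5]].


For a 2x2 matrix, eigenvalues satisfy lambda^2 - (trace)*lambda + det = 0
trace = 1 + 5 = 6
det = 1*5 - 1*2 = 3
discriminant = 6^2 - 4*(3) = 24
spectral radius = max |eigenvalue| = 5.4495

5.4495


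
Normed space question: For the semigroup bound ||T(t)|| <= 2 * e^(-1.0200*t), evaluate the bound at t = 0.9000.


||T(0.9000)|| <= 2 * exp(-1.0200 * 0.9000)
= 2 * exp(-0.9180)
= 2 * 0.3993
= 0.7986

0.7986


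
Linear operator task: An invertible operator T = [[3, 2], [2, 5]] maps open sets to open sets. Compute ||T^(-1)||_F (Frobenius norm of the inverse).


det(T) = 3*5 - 2*2 = 11
T^(-1) = (1/11) * [[5, -2], [-2, 3]] = [[0.4545, -0.1818], [-0.1818, 0.2727]]
||T^(-1)||_F^2 = 0.4545^2 + (-0.1818)^2 + (-0.1818)^2 + 0.2727^2 = 0.3471
||T^(-1)||_F = sqrt(0.3471) = 0.5892

0.5892


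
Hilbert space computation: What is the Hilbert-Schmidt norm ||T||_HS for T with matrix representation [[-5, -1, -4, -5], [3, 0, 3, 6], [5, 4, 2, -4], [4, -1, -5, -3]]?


The Hilbert-Schmidt norm is sqrt(sum of squares of all entries).
Sum of squares = (-5)^2 + (-1)^2 + (-4)^2 + (-5)^2 + 3^2 + 0^2 + 3^2 + 6^2 + 5^2 + 4^2 + 2^2 + (-4)^2 + 4^2 + (-1)^2 + (-5)^2 + (-3)^2
= 25 + 1 + 16 + 25 + 9 + 0 + 9 + 36 + 25 + 16 + 4 + 16 + 16 + 1 + 25 + 9 = 233
||T||_HS = sqrt(233) = 15.2643

15.2643


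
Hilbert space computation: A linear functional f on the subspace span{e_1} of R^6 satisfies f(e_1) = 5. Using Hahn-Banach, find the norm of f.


The norm of f is given by ||f|| = sup_{||x||=1} |f(x)|.
On span{e_1}, ||e_1|| = 1, so ||f|| = |f(e_1)| / ||e_1||
= |5| / 1 = 5.0000

5.0000


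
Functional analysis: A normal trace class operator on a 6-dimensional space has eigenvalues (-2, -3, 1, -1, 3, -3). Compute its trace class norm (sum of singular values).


For a normal operator, singular values equal |eigenvalues|.
Trace norm = sum |lambda_i| = 2 + 3 + 1 + 1 + 3 + 3
= 13

13


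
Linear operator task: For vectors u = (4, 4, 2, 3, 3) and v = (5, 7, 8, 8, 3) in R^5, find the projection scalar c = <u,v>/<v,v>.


Computing <u,v> = 4*5 + 4*7 + 2*8 + 3*8 + 3*3 = 97
Computing <v,v> = 5^2 + 7^2 + 8^2 + 8^2 + 3^2 = 211
Projection coefficient = 97/211 = 0.4597

0.4597


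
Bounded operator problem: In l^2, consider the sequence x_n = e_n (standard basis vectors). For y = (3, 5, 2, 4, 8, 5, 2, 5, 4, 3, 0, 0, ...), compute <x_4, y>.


x_4 = e_4 is the standard basis vector with 1 in position 4.
<x_4, y> = y_4 = 4
As n -> infinity, <x_n, y> -> 0, confirming weak convergence of (x_n) to 0.

4


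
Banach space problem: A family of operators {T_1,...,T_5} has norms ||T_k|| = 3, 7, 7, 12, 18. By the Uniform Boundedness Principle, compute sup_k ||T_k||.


By the Uniform Boundedness Principle, the supremum of norms is finite.
sup_k ||T_k|| = max(3, 7, 7, 12, 18) = 18

18


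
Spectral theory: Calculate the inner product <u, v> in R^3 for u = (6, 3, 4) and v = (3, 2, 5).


Computing the standard inner product <u, v> = sum u_i * v_i
= 6*3 + 3*2 + 4*5
= 18 + 6 + 20
= 44

44


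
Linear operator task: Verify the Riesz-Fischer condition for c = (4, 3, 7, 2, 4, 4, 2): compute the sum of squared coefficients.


sum |c_n|^2 = 4^2 + 3^2 + 7^2 + 2^2 + 4^2 + 4^2 + 2^2
= 16 + 9 + 49 + 4 + 16 + 16 + 4
= 114

114


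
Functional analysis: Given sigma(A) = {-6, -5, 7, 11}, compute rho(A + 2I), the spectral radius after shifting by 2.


Spectrum of A + 2I = {-4, -3, 9, 13}
Spectral radius = max |lambda| over the shifted spectrum
= max(4, 3, 9, 13) = 13

13


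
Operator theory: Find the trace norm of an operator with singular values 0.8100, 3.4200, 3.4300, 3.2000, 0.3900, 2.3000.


The nuclear norm is the sum of all singular values.
||T||_1 = 0.8100 + 3.4200 + 3.4300 + 3.2000 + 0.3900 + 2.3000
= 13.5500

13.5500


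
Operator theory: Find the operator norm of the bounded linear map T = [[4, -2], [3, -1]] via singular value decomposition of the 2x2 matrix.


A^T A = [[25, -11], [-11, 5]]
trace(A^T A) = 30, det(A^T A) = 4
discriminant = 30^2 - 4*4 = 884
Largest eigenvalue of A^T A = (trace + sqrt(disc))/2 = 29.8661
||T|| = sqrt(29.8661) = 5.4650

5.4650


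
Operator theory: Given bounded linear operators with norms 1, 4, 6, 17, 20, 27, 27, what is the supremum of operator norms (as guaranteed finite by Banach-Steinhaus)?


By the Uniform Boundedness Principle, the supremum of norms is finite.
sup_k ||T_k|| = max(1, 4, 6, 17, 20, 27, 27) = 27

27


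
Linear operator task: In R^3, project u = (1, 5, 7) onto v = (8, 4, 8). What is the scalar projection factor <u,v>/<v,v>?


Computing <u,v> = 1*8 + 5*4 + 7*8 = 84
Computing <v,v> = 8^2 + 4^2 + 8^2 = 144
Projection coefficient = 84/144 = 0.5833

0.5833


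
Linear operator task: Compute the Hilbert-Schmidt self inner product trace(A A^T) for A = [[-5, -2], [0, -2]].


trace(A * A^T) = sum of squares of all entries
= (-5)^2 + (-2)^2 + 0^2 + (-2)^2
= 25 + 4 + 0 + 4
= 33

33


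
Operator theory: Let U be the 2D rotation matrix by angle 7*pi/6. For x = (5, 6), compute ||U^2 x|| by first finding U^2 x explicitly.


U is a rotation by theta = 7*pi/6
U^2 = rotation by 2*theta = 14*pi/6 = 2*pi/6 (mod 2*pi)
cos(2*pi/6) = 0.5000, sin(2*pi/6) = 0.8660
U^2 x = (0.5000 * 5 - 0.8660 * 6, 0.8660 * 5 + 0.5000 * 6)
= (-2.6962, 7.3301)
||U^2 x|| = sqrt((-2.6962)^2 + 7.3301^2) = sqrt(61.0000) = 7.8102

7.8102


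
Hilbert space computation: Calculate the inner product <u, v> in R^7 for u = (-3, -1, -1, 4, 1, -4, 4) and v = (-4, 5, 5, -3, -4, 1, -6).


Computing the standard inner product <u, v> = sum u_i * v_i
= -3*-4 + -1*5 + -1*5 + 4*-3 + 1*-4 + -4*1 + 4*-6
= 12 + -5 + -5 + -12 + -4 + -4 + -24
= -42

-42


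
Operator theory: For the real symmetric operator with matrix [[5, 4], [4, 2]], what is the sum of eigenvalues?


For a self-adjoint (symmetric) matrix, the eigenvalues are real.
The sum of eigenvalues equals the trace of the matrix.
trace = 5 + 2 = 7

7


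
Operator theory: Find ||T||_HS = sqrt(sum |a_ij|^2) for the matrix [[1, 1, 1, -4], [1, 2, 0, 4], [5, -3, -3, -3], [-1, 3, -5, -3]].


The Hilbert-Schmidt norm is sqrt(sum of squares of all entries).
Sum of squares = 1^2 + 1^2 + 1^2 + (-4)^2 + 1^2 + 2^2 + 0^2 + 4^2 + 5^2 + (-3)^2 + (-3)^2 + (-3)^2 + (-1)^2 + 3^2 + (-5)^2 + (-3)^2
= 1 + 1 + 1 + 16 + 1 + 4 + 0 + 16 + 25 + 9 + 9 + 9 + 1 + 9 + 25 + 9 = 136
||T||_HS = sqrt(136) = 11.6619

11.6619


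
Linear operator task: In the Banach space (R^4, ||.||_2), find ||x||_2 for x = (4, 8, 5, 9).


The l^2 norm = (sum |x_i|^2)^(1/2)
Sum of 2th powers = 16 + 64 + 25 + 81 = 186
||x||_2 = (186)^(1/2) = 13.6382

13.6382


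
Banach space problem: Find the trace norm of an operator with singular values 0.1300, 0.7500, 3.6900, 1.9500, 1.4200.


The nuclear norm is the sum of all singular values.
||T||_1 = 0.1300 + 0.7500 + 3.6900 + 1.9500 + 1.4200
= 7.9400

7.9400


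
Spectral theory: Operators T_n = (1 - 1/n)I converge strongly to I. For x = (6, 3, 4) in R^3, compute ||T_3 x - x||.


T_3 x - x = (1 - 1/3)x - x = -x/3
||x|| = sqrt(61) = 7.8102
||T_3 x - x|| = ||x||/3 = 7.8102/3 = 2.6034

2.6034


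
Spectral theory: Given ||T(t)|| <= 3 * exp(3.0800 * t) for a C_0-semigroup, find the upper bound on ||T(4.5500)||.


||T(4.5500)|| <= 3 * exp(3.0800 * 4.5500)
= 3 * exp(14.0140)
= 3 * 1.2196e+06
= 3.6587e+06

3.6587e+06


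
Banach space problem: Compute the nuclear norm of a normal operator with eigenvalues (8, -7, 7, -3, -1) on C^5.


For a normal operator, singular values equal |eigenvalues|.
Trace norm = sum |lambda_i| = 8 + 7 + 7 + 3 + 1
= 26

26


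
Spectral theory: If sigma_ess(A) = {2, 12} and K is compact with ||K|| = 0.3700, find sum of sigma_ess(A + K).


By Weyl's theorem, the essential spectrum is invariant under compact perturbations.
sigma_ess(A + K) = sigma_ess(A) = {2, 12}
Sum = 2 + 12 = 14

14


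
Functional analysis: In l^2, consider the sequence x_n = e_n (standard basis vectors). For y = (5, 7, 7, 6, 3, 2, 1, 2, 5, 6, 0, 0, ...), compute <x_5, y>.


x_5 = e_5 is the standard basis vector with 1 in position 5.
<x_5, y> = y_5 = 3
As n -> infinity, <x_n, y> -> 0, confirming weak convergence of (x_n) to 0.

3


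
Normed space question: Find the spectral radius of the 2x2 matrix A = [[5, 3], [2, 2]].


For a 2x2 matrix, eigenvalues satisfy lambda^2 - (trace)*lambda + det = 0
trace = 5 + 2 = 7
det = 5*2 - 3*2 = 4
discriminant = 7^2 - 4*(4) = 33
spectral radius = max |eigenvalue| = 6.3723

6.3723


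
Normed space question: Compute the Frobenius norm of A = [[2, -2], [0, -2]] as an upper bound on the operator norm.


||A||_F^2 = sum a_ij^2
= 2^2 + (-2)^2 + 0^2 + (-2)^2
= 4 + 4 + 0 + 4 = 12
||A||_F = sqrt(12) = 3.4641

3.4641


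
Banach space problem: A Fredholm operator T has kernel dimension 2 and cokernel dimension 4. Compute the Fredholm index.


The Fredholm index is defined as ind(T) = dim(ker T) - dim(coker T)
= 2 - 4
= -2

-2


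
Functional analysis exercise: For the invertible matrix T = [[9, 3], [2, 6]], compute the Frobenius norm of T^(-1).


det(T) = 9*6 - 3*2 = 48
T^(-1) = (1/48) * [[6, -3], [-2, 9]] = [[0.1250, -0.0625], [-0.0417, 0.1875]]
||T^(-1)||_F^2 = 0.1250^2 + (-0.0625)^2 + (-0.0417)^2 + 0.1875^2 = 0.0564
||T^(-1)||_F = sqrt(0.0564) = 0.2375

0.2375


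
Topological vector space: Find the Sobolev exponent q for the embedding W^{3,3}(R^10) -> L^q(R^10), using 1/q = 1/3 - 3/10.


Using the Sobolev embedding formula: 1/q = 1/p - k/n
1/q = 1/3 - 3/10 = 1/30
q = 1/(1/30) = 30

30.0000


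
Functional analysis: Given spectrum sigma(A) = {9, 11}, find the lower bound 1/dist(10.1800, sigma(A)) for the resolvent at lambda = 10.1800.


dist(10.1800, {9, 11}) = min(|10.1800 - 9|, |10.1800 - 11|)
= min(1.1800, 0.8200) = 0.8200
Resolvent bound = 1/0.8200 = 1.2195

1.2195


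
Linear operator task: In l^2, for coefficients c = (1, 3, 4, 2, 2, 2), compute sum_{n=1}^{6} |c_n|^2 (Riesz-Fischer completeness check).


sum |c_n|^2 = 1^2 + 3^2 + 4^2 + 2^2 + 2^2 + 2^2
= 1 + 9 + 16 + 4 + 4 + 4
= 38

38


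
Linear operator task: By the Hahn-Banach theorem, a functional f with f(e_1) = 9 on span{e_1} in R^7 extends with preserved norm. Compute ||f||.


The norm of f is given by ||f|| = sup_{||x||=1} |f(x)|.
On span{e_1}, ||e_1|| = 1, so ||f|| = |f(e_1)| / ||e_1||
= |9| / 1 = 9.0000

9.0000


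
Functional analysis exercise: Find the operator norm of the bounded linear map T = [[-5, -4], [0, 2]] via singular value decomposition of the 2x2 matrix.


A^T A = [[25, 20], [20, 20]]
trace(A^T A) = 45, det(A^T A) = 100
discriminant = 45^2 - 4*100 = 1625
Largest eigenvalue of A^T A = (trace + sqrt(disc))/2 = 42.6556
||T|| = sqrt(42.6556) = 6.5311

6.5311


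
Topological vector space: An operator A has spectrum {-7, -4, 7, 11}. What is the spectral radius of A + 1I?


Spectrum of A + 1I = {-6, -3, 8, 12}
Spectral radius = max |lambda| over the shifted spectrum
= max(6, 3, 8, 12) = 12

12


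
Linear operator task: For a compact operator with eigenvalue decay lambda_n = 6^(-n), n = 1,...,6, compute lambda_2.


The eigenvalue formula gives lambda_2 = 1/6^2
= 1/36
= 0.0278

0.0278


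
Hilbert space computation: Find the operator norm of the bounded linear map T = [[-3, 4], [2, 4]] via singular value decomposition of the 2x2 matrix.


A^T A = [[13, -4], [-4, 32]]
trace(A^T A) = 45, det(A^T A) = 400
discriminant = 45^2 - 4*400 = 425
Largest eigenvalue of A^T A = (trace + sqrt(disc))/2 = 32.8078
||T|| = sqrt(32.8078) = 5.7278

5.7278


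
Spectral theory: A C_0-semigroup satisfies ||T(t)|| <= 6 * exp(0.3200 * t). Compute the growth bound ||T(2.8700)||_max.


||T(2.8700)|| <= 6 * exp(0.3200 * 2.8700)
= 6 * exp(0.9184)
= 6 * 2.5053
= 15.0317

15.0317


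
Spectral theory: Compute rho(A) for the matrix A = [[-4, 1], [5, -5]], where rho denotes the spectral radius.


For a 2x2 matrix, eigenvalues satisfy lambda^2 - (trace)*lambda + det = 0
trace = -4 + -5 = -9
det = -4*-5 - 1*5 = 15
discriminant = (-9)^2 - 4*(15) = 21
spectral radius = max |eigenvalue| = 6.7913

6.7913


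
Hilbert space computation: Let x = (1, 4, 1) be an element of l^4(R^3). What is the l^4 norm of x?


The l^4 norm = (sum |x_i|^4)^(1/4)
Sum of 4th powers = 1 + 256 + 1 = 258
||x||_4 = (258)^(1/4) = 4.0078

4.0078


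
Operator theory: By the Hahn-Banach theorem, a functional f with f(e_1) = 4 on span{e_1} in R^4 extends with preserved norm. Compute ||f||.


The norm of f is given by ||f|| = sup_{||x||=1} |f(x)|.
On span{e_1}, ||e_1|| = 1, so ||f|| = |f(e_1)| / ||e_1||
= |4| / 1 = 4.0000

4.0000


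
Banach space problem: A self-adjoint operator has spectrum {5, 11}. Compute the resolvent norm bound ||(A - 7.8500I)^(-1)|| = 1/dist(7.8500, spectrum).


dist(7.8500, {5, 11}) = min(|7.8500 - 5|, |7.8500 - 11|)
= min(2.8500, 3.1500) = 2.8500
Resolvent bound = 1/2.8500 = 0.3509

0.3509


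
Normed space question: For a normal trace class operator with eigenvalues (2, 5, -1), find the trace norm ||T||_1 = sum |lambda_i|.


For a normal operator, singular values equal |eigenvalues|.
Trace norm = sum |lambda_i| = 2 + 5 + 1
= 8

8


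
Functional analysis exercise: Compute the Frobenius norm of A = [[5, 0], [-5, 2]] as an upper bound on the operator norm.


||A||_F^2 = sum a_ij^2
= 5^2 + 0^2 + (-5)^2 + 2^2
= 25 + 0 + 25 + 4 = 54
||A||_F = sqrt(54) = 7.3485

7.3485


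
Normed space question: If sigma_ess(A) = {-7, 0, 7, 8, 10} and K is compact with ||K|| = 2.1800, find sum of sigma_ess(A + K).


By Weyl's theorem, the essential spectrum is invariant under compact perturbations.
sigma_ess(A + K) = sigma_ess(A) = {-7, 0, 7, 8, 10}
Sum = -7 + 0 + 7 + 8 + 10 = 18

18


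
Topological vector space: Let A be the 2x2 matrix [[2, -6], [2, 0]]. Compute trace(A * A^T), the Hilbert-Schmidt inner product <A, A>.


trace(A * A^T) = sum of squares of all entries
= 2^2 + (-6)^2 + 2^2 + 0^2
= 4 + 36 + 4 + 0
= 44

44


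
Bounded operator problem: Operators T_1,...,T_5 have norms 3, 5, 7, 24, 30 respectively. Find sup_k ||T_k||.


By the Uniform Boundedness Principle, the supremum of norms is finite.
sup_k ||T_k|| = max(3, 5, 7, 24, 30) = 30

30


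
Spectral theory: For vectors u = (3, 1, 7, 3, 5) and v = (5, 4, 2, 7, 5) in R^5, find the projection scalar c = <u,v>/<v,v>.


Computing <u,v> = 3*5 + 1*4 + 7*2 + 3*7 + 5*5 = 79
Computing <v,v> = 5^2 + 4^2 + 2^2 + 7^2 + 5^2 = 119
Projection coefficient = 79/119 = 0.6639

0.6639


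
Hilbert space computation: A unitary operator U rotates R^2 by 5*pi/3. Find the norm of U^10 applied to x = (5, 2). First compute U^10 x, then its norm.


U is a rotation by theta = 5*pi/3
U^10 = rotation by 10*theta = 50*pi/3 = 2*pi/3 (mod 2*pi)
cos(2*pi/3) = -0.5000, sin(2*pi/3) = 0.8660
U^10 x = (-0.5000 * 5 - 0.8660 * 2, 0.8660 * 5 + -0.5000 * 2)
= (-4.2321, 3.3301)
||U^10 x|| = sqrt((-4.2321)^2 + 3.3301^2) = sqrt(29.0000) = 5.3852

5.3852


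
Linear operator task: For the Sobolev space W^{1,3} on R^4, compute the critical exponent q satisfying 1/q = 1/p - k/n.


Using the Sobolev embedding formula: 1/q = 1/p - k/n
1/q = 1/3 - 1/4 = 1/12
q = 1/(1/12) = 12

12.0000


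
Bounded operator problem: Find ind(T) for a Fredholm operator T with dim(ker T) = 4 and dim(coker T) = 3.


The Fredholm index is defined as ind(T) = dim(ker T) - dim(coker T)
= 4 - 3
= 1

1


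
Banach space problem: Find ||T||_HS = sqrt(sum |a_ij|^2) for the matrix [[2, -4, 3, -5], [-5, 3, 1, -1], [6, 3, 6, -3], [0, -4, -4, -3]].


The Hilbert-Schmidt norm is sqrt(sum of squares of all entries).
Sum of squares = 2^2 + (-4)^2 + 3^2 + (-5)^2 + (-5)^2 + 3^2 + 1^2 + (-1)^2 + 6^2 + 3^2 + 6^2 + (-3)^2 + 0^2 + (-4)^2 + (-4)^2 + (-3)^2
= 4 + 16 + 9 + 25 + 25 + 9 + 1 + 1 + 36 + 9 + 36 + 9 + 0 + 16 + 16 + 9 = 221
||T||_HS = sqrt(221) = 14.8661

14.8661


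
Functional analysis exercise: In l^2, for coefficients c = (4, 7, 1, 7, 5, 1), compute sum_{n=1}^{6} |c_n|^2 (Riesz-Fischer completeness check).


sum |c_n|^2 = 4^2 + 7^2 + 1^2 + 7^2 + 5^2 + 1^2
= 16 + 49 + 1 + 49 + 25 + 1
= 141

141


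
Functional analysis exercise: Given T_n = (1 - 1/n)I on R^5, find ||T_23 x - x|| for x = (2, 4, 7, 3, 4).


T_23 x - x = (1 - 1/23)x - x = -x/23
||x|| = sqrt(94) = 9.6954
||T_23 x - x|| = ||x||/23 = 9.6954/23 = 0.4215

0.4215


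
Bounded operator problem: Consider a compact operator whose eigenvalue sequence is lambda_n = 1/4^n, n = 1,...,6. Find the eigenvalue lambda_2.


The eigenvalue formula gives lambda_2 = 1/4^2
= 1/16
= 0.0625

0.0625


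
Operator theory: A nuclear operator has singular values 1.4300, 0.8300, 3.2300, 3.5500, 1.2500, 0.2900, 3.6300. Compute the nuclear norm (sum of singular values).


The nuclear norm is the sum of all singular values.
||T||_1 = 1.4300 + 0.8300 + 3.2300 + 3.5500 + 1.2500 + 0.2900 + 3.6300
= 14.2100

14.2100


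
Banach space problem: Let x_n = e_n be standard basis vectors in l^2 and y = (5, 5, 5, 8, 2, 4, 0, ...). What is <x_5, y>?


x_5 = e_5 is the standard basis vector with 1 in position 5.
<x_5, y> = y_5 = 2
As n -> infinity, <x_n, y> -> 0, confirming weak convergence of (x_n) to 0.

2


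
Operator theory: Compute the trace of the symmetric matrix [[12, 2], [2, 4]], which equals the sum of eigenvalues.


For a self-adjoint (symmetric) matrix, the eigenvalues are real.
The sum of eigenvalues equals the trace of the matrix.
trace = 12 + 4 = 16

16


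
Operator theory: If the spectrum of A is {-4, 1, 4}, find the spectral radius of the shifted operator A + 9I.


Spectrum of A + 9I = {5, 10, 13}
Spectral radius = max |lambda| over the shifted spectrum
= max(5, 10, 13) = 13

13


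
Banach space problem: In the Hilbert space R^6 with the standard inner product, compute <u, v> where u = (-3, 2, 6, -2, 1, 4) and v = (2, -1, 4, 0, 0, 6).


Computing the standard inner product <u, v> = sum u_i * v_i
= -3*2 + 2*-1 + 6*4 + -2*0 + 1*0 + 4*6
= -6 + -2 + 24 + 0 + 0 + 24
= 40

40


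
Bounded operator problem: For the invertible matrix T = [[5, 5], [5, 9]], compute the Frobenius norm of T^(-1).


det(T) = 5*9 - 5*5 = 20
T^(-1) = (1/20) * [[9, -5], [-5, 5]] = [[0.4500, -0.2500], [-0.2500, 0.2500]]
||T^(-1)||_F^2 = 0.4500^2 + (-0.2500)^2 + (-0.2500)^2 + 0.2500^2 = 0.3900
||T^(-1)||_F = sqrt(0.3900) = 0.6245

0.6245


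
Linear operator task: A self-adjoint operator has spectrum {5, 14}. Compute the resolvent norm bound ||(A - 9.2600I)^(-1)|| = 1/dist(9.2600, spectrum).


dist(9.2600, {5, 14}) = min(|9.2600 - 5|, |9.2600 - 14|)
= min(4.2600, 4.7400) = 4.2600
Resolvent bound = 1/4.2600 = 0.2347

0.2347


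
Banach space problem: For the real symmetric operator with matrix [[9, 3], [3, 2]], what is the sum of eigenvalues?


For a self-adjoint (symmetric) matrix, the eigenvalues are real.
The sum of eigenvalues equals the trace of the matrix.
trace = 9 + 2 = 11

11


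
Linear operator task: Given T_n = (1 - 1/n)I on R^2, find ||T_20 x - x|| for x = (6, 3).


T_20 x - x = (1 - 1/20)x - x = -x/20
||x|| = sqrt(45) = 6.7082
||T_20 x - x|| = ||x||/20 = 6.7082/20 = 0.3354

0.3354


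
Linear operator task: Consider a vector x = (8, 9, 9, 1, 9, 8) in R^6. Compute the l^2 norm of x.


The l^2 norm = (sum |x_i|^2)^(1/2)
Sum of 2th powers = 64 + 81 + 81 + 1 + 81 + 64 = 372
||x||_2 = (372)^(1/2) = 19.2873

19.2873


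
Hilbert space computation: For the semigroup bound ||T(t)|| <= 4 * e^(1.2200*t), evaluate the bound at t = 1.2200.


||T(1.2200)|| <= 4 * exp(1.2200 * 1.2200)
= 4 * exp(1.4884)
= 4 * 4.4300
= 17.7200

17.7200


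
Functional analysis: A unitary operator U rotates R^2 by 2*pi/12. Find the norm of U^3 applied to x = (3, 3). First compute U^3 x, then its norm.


U is a rotation by theta = 2*pi/12
U^3 = rotation by 3*theta = 6*pi/12
cos(6*pi/12) = 0.0000, sin(6*pi/12) = 1.0000
U^3 x = (0.0000 * 3 - 1.0000 * 3, 1.0000 * 3 + 0.0000 * 3)
= (-3.0000, 3.0000)
||U^3 x|| = sqrt((-3.0000)^2 + 3.0000^2) = sqrt(18.0000) = 4.2426

4.2426


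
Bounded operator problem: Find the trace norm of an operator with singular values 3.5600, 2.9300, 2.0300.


The nuclear norm is the sum of all singular values.
||T||_1 = 3.5600 + 2.9300 + 2.0300
= 8.5200

8.5200


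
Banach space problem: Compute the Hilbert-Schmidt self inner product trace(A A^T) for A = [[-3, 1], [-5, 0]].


trace(A * A^T) = sum of squares of all entries
= (-3)^2 + 1^2 + (-5)^2 + 0^2
= 9 + 1 + 25 + 0
= 35

35


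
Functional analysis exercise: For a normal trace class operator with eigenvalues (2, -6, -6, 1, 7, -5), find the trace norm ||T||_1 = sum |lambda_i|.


For a normal operator, singular values equal |eigenvalues|.
Trace norm = sum |lambda_i| = 2 + 6 + 6 + 1 + 7 + 5
= 27

27


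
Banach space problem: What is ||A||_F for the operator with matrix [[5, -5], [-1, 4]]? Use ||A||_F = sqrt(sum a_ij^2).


||A||_F^2 = sum a_ij^2
= 5^2 + (-5)^2 + (-1)^2 + 4^2
= 25 + 25 + 1 + 16 = 67
||A||_F = sqrt(67) = 8.1854

8.1854


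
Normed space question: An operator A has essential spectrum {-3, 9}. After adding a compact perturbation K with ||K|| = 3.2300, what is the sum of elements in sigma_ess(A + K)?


By Weyl's theorem, the essential spectrum is invariant under compact perturbations.
sigma_ess(A + K) = sigma_ess(A) = {-3, 9}
Sum = -3 + 9 = 6

6


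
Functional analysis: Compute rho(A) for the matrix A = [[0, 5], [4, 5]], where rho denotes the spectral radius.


For a 2x2 matrix, eigenvalues satisfy lambda^2 - (trace)*lambda + det = 0
trace = 0 + 5 = 5
det = 0*5 - 5*4 = -20
discriminant = 5^2 - 4*(-20) = 105
spectral radius = max |eigenvalue| = 7.6235

7.6235


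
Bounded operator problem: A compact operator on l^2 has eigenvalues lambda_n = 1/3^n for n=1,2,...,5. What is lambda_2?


The eigenvalue formula gives lambda_2 = 1/3^2
= 1/9
= 0.1111

0.1111


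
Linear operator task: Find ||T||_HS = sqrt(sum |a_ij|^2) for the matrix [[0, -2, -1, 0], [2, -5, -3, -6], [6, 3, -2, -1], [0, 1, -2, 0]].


The Hilbert-Schmidt norm is sqrt(sum of squares of all entries).
Sum of squares = 0^2 + (-2)^2 + (-1)^2 + 0^2 + 2^2 + (-5)^2 + (-3)^2 + (-6)^2 + 6^2 + 3^2 + (-2)^2 + (-1)^2 + 0^2 + 1^2 + (-2)^2 + 0^2
= 0 + 4 + 1 + 0 + 4 + 25 + 9 + 36 + 36 + 9 + 4 + 1 + 0 + 1 + 4 + 0 = 134
||T||_HS = sqrt(134) = 11.5758

11.5758


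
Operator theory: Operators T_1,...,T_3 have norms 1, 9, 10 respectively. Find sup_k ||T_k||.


By the Uniform Boundedness Principle, the supremum of norms is finite.
sup_k ||T_k|| = max(1, 9, 10) = 10

10


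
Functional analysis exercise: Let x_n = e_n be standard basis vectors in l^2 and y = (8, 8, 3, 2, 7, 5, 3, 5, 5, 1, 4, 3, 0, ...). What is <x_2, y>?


x_2 = e_2 is the standard basis vector with 1 in position 2.
<x_2, y> = y_2 = 8
As n -> infinity, <x_n, y> -> 0, confirming weak convergence of (x_n) to 0.

8


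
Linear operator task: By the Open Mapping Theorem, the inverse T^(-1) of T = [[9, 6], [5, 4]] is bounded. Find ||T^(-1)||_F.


det(T) = 9*4 - 6*5 = 6
T^(-1) = (1/6) * [[4, -6], [-5, 9]] = [[0.6667, -1.0000], [-0.8333, 1.5000]]
||T^(-1)||_F^2 = 0.6667^2 + (-1.0000)^2 + (-0.8333)^2 + 1.5000^2 = 4.3889
||T^(-1)||_F = sqrt(4.3889) = 2.0950

2.0950


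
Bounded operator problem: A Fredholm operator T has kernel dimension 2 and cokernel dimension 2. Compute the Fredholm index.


The Fredholm index is defined as ind(T) = dim(ker T) - dim(coker T)
= 2 - 2
= 0

0


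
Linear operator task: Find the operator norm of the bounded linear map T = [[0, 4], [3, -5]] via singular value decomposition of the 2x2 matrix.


A^T A = [[9, -15], [-15, 41]]
trace(A^T A) = 50, det(A^T A) = 144
discriminant = 50^2 - 4*144 = 1924
Largest eigenvalue of A^T A = (trace + sqrt(disc))/2 = 46.9317
||T|| = sqrt(46.9317) = 6.8507

6.8507


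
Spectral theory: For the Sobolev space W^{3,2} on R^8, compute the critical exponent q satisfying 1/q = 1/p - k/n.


Using the Sobolev embedding formula: 1/q = 1/p - k/n
1/q = 1/2 - 3/8 = 1/8
q = 1/(1/8) = 8

8.0000


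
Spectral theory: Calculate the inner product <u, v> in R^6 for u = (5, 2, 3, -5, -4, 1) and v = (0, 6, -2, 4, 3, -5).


Computing the standard inner product <u, v> = sum u_i * v_i
= 5*0 + 2*6 + 3*-2 + -5*4 + -4*3 + 1*-5
= 0 + 12 + -6 + -20 + -12 + -5
= -31

-31


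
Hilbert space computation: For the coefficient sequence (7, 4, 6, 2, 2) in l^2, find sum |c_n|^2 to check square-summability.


sum |c_n|^2 = 7^2 + 4^2 + 6^2 + 2^2 + 2^2
= 49 + 16 + 36 + 4 + 4
= 109

109
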